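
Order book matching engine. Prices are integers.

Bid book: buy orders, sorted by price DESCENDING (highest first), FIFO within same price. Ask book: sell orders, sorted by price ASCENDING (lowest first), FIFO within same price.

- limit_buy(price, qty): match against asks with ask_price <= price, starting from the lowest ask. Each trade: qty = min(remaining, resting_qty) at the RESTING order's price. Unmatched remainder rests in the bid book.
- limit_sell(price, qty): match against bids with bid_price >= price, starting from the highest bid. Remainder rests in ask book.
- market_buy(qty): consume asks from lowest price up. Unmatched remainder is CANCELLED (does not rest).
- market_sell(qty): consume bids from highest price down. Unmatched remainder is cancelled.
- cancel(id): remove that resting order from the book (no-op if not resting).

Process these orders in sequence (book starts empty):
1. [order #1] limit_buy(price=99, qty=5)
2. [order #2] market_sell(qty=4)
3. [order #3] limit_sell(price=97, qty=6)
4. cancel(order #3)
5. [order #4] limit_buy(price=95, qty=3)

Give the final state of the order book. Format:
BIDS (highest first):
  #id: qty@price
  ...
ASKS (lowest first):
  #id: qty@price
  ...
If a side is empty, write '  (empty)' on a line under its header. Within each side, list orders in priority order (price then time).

Answer: BIDS (highest first):
  #4: 3@95
ASKS (lowest first):
  (empty)

Derivation:
After op 1 [order #1] limit_buy(price=99, qty=5): fills=none; bids=[#1:5@99] asks=[-]
After op 2 [order #2] market_sell(qty=4): fills=#1x#2:4@99; bids=[#1:1@99] asks=[-]
After op 3 [order #3] limit_sell(price=97, qty=6): fills=#1x#3:1@99; bids=[-] asks=[#3:5@97]
After op 4 cancel(order #3): fills=none; bids=[-] asks=[-]
After op 5 [order #4] limit_buy(price=95, qty=3): fills=none; bids=[#4:3@95] asks=[-]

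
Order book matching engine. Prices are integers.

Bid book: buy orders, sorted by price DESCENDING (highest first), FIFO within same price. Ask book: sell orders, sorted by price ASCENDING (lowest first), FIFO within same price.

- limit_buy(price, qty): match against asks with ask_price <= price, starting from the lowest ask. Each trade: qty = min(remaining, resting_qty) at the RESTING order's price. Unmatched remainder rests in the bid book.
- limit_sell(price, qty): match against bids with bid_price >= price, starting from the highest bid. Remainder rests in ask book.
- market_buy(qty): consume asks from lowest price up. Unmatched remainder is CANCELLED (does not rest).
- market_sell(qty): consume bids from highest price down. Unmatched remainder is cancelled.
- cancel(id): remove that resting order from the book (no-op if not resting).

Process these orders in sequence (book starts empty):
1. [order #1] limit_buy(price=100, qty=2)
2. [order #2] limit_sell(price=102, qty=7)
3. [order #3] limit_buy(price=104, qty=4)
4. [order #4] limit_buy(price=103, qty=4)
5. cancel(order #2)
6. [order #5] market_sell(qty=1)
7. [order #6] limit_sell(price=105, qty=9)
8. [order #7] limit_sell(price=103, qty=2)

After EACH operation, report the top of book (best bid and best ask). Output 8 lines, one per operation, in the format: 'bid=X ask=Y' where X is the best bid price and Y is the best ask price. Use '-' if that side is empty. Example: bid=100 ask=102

Answer: bid=100 ask=-
bid=100 ask=102
bid=100 ask=102
bid=103 ask=-
bid=103 ask=-
bid=100 ask=-
bid=100 ask=105
bid=100 ask=103

Derivation:
After op 1 [order #1] limit_buy(price=100, qty=2): fills=none; bids=[#1:2@100] asks=[-]
After op 2 [order #2] limit_sell(price=102, qty=7): fills=none; bids=[#1:2@100] asks=[#2:7@102]
After op 3 [order #3] limit_buy(price=104, qty=4): fills=#3x#2:4@102; bids=[#1:2@100] asks=[#2:3@102]
After op 4 [order #4] limit_buy(price=103, qty=4): fills=#4x#2:3@102; bids=[#4:1@103 #1:2@100] asks=[-]
After op 5 cancel(order #2): fills=none; bids=[#4:1@103 #1:2@100] asks=[-]
After op 6 [order #5] market_sell(qty=1): fills=#4x#5:1@103; bids=[#1:2@100] asks=[-]
After op 7 [order #6] limit_sell(price=105, qty=9): fills=none; bids=[#1:2@100] asks=[#6:9@105]
After op 8 [order #7] limit_sell(price=103, qty=2): fills=none; bids=[#1:2@100] asks=[#7:2@103 #6:9@105]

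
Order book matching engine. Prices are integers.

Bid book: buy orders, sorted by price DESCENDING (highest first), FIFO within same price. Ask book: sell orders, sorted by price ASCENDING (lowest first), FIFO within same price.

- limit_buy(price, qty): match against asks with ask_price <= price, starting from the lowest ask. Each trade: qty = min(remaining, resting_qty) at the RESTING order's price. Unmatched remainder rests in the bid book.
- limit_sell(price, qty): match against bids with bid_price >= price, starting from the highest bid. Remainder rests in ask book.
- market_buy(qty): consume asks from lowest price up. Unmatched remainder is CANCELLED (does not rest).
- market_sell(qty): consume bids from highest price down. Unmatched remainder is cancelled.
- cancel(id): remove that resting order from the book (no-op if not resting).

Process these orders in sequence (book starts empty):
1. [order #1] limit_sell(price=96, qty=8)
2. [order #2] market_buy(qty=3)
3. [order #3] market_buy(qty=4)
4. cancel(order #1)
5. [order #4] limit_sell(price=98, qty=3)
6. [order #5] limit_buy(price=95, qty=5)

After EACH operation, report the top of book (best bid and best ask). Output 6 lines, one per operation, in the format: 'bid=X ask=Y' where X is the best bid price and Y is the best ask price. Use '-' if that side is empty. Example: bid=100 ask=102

After op 1 [order #1] limit_sell(price=96, qty=8): fills=none; bids=[-] asks=[#1:8@96]
After op 2 [order #2] market_buy(qty=3): fills=#2x#1:3@96; bids=[-] asks=[#1:5@96]
After op 3 [order #3] market_buy(qty=4): fills=#3x#1:4@96; bids=[-] asks=[#1:1@96]
After op 4 cancel(order #1): fills=none; bids=[-] asks=[-]
After op 5 [order #4] limit_sell(price=98, qty=3): fills=none; bids=[-] asks=[#4:3@98]
After op 6 [order #5] limit_buy(price=95, qty=5): fills=none; bids=[#5:5@95] asks=[#4:3@98]

Answer: bid=- ask=96
bid=- ask=96
bid=- ask=96
bid=- ask=-
bid=- ask=98
bid=95 ask=98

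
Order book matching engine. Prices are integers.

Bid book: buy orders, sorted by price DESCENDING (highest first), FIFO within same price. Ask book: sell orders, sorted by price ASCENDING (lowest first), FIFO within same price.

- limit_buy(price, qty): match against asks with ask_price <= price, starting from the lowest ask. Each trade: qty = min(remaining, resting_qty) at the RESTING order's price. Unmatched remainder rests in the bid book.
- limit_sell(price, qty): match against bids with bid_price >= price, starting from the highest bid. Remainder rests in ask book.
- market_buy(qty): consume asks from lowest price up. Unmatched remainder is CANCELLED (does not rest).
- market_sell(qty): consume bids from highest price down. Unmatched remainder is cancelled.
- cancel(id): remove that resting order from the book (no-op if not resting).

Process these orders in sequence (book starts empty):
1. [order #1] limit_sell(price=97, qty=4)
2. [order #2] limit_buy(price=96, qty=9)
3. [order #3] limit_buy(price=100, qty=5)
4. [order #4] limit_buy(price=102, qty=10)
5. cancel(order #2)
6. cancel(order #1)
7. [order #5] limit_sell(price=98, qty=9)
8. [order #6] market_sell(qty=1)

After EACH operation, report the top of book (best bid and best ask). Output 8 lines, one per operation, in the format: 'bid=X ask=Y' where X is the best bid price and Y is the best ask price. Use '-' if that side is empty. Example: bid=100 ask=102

Answer: bid=- ask=97
bid=96 ask=97
bid=100 ask=-
bid=102 ask=-
bid=102 ask=-
bid=102 ask=-
bid=102 ask=-
bid=100 ask=-

Derivation:
After op 1 [order #1] limit_sell(price=97, qty=4): fills=none; bids=[-] asks=[#1:4@97]
After op 2 [order #2] limit_buy(price=96, qty=9): fills=none; bids=[#2:9@96] asks=[#1:4@97]
After op 3 [order #3] limit_buy(price=100, qty=5): fills=#3x#1:4@97; bids=[#3:1@100 #2:9@96] asks=[-]
After op 4 [order #4] limit_buy(price=102, qty=10): fills=none; bids=[#4:10@102 #3:1@100 #2:9@96] asks=[-]
After op 5 cancel(order #2): fills=none; bids=[#4:10@102 #3:1@100] asks=[-]
After op 6 cancel(order #1): fills=none; bids=[#4:10@102 #3:1@100] asks=[-]
After op 7 [order #5] limit_sell(price=98, qty=9): fills=#4x#5:9@102; bids=[#4:1@102 #3:1@100] asks=[-]
After op 8 [order #6] market_sell(qty=1): fills=#4x#6:1@102; bids=[#3:1@100] asks=[-]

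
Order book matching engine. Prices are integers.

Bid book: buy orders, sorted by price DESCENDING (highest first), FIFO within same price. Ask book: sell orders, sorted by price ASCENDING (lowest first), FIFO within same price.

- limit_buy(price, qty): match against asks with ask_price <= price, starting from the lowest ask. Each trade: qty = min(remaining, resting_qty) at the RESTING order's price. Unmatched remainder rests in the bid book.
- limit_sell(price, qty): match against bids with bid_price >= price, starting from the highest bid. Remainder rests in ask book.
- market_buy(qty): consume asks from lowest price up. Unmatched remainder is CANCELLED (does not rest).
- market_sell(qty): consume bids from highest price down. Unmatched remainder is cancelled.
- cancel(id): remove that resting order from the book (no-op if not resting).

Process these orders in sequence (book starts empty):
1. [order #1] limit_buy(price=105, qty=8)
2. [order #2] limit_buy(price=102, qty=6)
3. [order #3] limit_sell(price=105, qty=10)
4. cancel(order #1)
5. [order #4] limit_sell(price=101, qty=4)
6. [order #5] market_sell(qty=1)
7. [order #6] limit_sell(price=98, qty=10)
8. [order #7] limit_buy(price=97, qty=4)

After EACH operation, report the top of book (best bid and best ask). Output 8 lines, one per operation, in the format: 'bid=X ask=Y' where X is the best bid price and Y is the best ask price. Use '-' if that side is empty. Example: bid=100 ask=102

After op 1 [order #1] limit_buy(price=105, qty=8): fills=none; bids=[#1:8@105] asks=[-]
After op 2 [order #2] limit_buy(price=102, qty=6): fills=none; bids=[#1:8@105 #2:6@102] asks=[-]
After op 3 [order #3] limit_sell(price=105, qty=10): fills=#1x#3:8@105; bids=[#2:6@102] asks=[#3:2@105]
After op 4 cancel(order #1): fills=none; bids=[#2:6@102] asks=[#3:2@105]
After op 5 [order #4] limit_sell(price=101, qty=4): fills=#2x#4:4@102; bids=[#2:2@102] asks=[#3:2@105]
After op 6 [order #5] market_sell(qty=1): fills=#2x#5:1@102; bids=[#2:1@102] asks=[#3:2@105]
After op 7 [order #6] limit_sell(price=98, qty=10): fills=#2x#6:1@102; bids=[-] asks=[#6:9@98 #3:2@105]
After op 8 [order #7] limit_buy(price=97, qty=4): fills=none; bids=[#7:4@97] asks=[#6:9@98 #3:2@105]

Answer: bid=105 ask=-
bid=105 ask=-
bid=102 ask=105
bid=102 ask=105
bid=102 ask=105
bid=102 ask=105
bid=- ask=98
bid=97 ask=98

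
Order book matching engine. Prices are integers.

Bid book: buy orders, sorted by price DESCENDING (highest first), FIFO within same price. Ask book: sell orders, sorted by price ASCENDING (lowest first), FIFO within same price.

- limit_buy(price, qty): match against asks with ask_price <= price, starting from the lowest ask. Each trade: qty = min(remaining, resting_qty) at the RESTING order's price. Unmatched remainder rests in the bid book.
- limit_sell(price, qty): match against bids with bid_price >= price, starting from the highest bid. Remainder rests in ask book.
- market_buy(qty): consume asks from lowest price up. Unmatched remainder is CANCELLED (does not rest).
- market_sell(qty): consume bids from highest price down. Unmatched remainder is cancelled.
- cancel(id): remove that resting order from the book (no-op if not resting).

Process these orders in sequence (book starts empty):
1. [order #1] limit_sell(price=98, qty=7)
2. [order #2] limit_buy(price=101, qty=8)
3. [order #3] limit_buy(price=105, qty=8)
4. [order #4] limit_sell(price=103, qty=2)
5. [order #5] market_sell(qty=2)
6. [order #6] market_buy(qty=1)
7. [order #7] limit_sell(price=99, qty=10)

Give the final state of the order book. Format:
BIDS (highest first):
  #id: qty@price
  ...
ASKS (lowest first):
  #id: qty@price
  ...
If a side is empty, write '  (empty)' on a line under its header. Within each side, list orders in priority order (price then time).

Answer: BIDS (highest first):
  (empty)
ASKS (lowest first):
  #7: 5@99

Derivation:
After op 1 [order #1] limit_sell(price=98, qty=7): fills=none; bids=[-] asks=[#1:7@98]
After op 2 [order #2] limit_buy(price=101, qty=8): fills=#2x#1:7@98; bids=[#2:1@101] asks=[-]
After op 3 [order #3] limit_buy(price=105, qty=8): fills=none; bids=[#3:8@105 #2:1@101] asks=[-]
After op 4 [order #4] limit_sell(price=103, qty=2): fills=#3x#4:2@105; bids=[#3:6@105 #2:1@101] asks=[-]
After op 5 [order #5] market_sell(qty=2): fills=#3x#5:2@105; bids=[#3:4@105 #2:1@101] asks=[-]
After op 6 [order #6] market_buy(qty=1): fills=none; bids=[#3:4@105 #2:1@101] asks=[-]
After op 7 [order #7] limit_sell(price=99, qty=10): fills=#3x#7:4@105 #2x#7:1@101; bids=[-] asks=[#7:5@99]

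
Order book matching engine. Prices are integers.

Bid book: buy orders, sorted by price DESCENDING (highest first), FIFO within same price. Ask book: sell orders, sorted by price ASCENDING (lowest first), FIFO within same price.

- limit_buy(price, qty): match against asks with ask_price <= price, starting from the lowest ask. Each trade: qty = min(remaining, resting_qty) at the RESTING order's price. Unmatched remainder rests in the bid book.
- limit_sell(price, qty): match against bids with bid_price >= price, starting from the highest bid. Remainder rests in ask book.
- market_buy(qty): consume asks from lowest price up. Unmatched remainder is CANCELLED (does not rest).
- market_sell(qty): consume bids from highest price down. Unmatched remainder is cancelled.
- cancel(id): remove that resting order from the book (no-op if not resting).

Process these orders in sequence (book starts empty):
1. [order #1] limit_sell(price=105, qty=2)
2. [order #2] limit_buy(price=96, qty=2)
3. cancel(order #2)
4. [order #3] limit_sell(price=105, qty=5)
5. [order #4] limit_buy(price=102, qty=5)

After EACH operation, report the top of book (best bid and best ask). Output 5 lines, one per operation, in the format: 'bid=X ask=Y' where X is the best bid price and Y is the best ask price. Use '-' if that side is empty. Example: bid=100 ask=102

After op 1 [order #1] limit_sell(price=105, qty=2): fills=none; bids=[-] asks=[#1:2@105]
After op 2 [order #2] limit_buy(price=96, qty=2): fills=none; bids=[#2:2@96] asks=[#1:2@105]
After op 3 cancel(order #2): fills=none; bids=[-] asks=[#1:2@105]
After op 4 [order #3] limit_sell(price=105, qty=5): fills=none; bids=[-] asks=[#1:2@105 #3:5@105]
After op 5 [order #4] limit_buy(price=102, qty=5): fills=none; bids=[#4:5@102] asks=[#1:2@105 #3:5@105]

Answer: bid=- ask=105
bid=96 ask=105
bid=- ask=105
bid=- ask=105
bid=102 ask=105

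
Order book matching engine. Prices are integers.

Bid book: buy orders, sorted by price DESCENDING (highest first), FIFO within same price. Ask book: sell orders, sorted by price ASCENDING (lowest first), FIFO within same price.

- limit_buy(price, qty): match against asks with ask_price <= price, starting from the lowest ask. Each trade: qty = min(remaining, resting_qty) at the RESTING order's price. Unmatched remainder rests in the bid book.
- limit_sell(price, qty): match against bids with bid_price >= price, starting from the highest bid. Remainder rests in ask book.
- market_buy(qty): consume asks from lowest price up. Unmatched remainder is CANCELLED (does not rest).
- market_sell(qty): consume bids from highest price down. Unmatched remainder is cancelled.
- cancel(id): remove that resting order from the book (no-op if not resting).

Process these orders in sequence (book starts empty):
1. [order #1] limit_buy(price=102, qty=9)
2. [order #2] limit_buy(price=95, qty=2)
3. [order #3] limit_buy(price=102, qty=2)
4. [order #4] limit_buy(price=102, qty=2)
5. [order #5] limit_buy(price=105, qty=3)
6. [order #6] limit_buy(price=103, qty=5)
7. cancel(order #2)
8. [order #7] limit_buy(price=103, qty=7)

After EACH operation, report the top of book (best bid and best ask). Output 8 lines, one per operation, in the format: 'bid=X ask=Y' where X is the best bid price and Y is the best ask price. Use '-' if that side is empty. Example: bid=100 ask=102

Answer: bid=102 ask=-
bid=102 ask=-
bid=102 ask=-
bid=102 ask=-
bid=105 ask=-
bid=105 ask=-
bid=105 ask=-
bid=105 ask=-

Derivation:
After op 1 [order #1] limit_buy(price=102, qty=9): fills=none; bids=[#1:9@102] asks=[-]
After op 2 [order #2] limit_buy(price=95, qty=2): fills=none; bids=[#1:9@102 #2:2@95] asks=[-]
After op 3 [order #3] limit_buy(price=102, qty=2): fills=none; bids=[#1:9@102 #3:2@102 #2:2@95] asks=[-]
After op 4 [order #4] limit_buy(price=102, qty=2): fills=none; bids=[#1:9@102 #3:2@102 #4:2@102 #2:2@95] asks=[-]
After op 5 [order #5] limit_buy(price=105, qty=3): fills=none; bids=[#5:3@105 #1:9@102 #3:2@102 #4:2@102 #2:2@95] asks=[-]
After op 6 [order #6] limit_buy(price=103, qty=5): fills=none; bids=[#5:3@105 #6:5@103 #1:9@102 #3:2@102 #4:2@102 #2:2@95] asks=[-]
After op 7 cancel(order #2): fills=none; bids=[#5:3@105 #6:5@103 #1:9@102 #3:2@102 #4:2@102] asks=[-]
After op 8 [order #7] limit_buy(price=103, qty=7): fills=none; bids=[#5:3@105 #6:5@103 #7:7@103 #1:9@102 #3:2@102 #4:2@102] asks=[-]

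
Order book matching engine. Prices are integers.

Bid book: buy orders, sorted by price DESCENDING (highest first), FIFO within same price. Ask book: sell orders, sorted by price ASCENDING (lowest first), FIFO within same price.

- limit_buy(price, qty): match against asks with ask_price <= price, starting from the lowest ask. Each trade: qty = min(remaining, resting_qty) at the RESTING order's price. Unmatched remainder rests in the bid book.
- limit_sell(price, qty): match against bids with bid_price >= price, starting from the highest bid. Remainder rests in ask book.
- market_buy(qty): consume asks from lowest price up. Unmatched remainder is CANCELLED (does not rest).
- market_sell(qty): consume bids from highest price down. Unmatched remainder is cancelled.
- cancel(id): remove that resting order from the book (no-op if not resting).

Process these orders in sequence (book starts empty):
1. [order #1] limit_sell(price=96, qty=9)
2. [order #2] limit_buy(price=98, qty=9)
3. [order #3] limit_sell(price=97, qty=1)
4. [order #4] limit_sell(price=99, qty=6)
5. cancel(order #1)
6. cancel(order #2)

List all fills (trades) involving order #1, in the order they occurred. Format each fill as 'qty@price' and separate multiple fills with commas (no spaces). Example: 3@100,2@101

After op 1 [order #1] limit_sell(price=96, qty=9): fills=none; bids=[-] asks=[#1:9@96]
After op 2 [order #2] limit_buy(price=98, qty=9): fills=#2x#1:9@96; bids=[-] asks=[-]
After op 3 [order #3] limit_sell(price=97, qty=1): fills=none; bids=[-] asks=[#3:1@97]
After op 4 [order #4] limit_sell(price=99, qty=6): fills=none; bids=[-] asks=[#3:1@97 #4:6@99]
After op 5 cancel(order #1): fills=none; bids=[-] asks=[#3:1@97 #4:6@99]
After op 6 cancel(order #2): fills=none; bids=[-] asks=[#3:1@97 #4:6@99]

Answer: 9@96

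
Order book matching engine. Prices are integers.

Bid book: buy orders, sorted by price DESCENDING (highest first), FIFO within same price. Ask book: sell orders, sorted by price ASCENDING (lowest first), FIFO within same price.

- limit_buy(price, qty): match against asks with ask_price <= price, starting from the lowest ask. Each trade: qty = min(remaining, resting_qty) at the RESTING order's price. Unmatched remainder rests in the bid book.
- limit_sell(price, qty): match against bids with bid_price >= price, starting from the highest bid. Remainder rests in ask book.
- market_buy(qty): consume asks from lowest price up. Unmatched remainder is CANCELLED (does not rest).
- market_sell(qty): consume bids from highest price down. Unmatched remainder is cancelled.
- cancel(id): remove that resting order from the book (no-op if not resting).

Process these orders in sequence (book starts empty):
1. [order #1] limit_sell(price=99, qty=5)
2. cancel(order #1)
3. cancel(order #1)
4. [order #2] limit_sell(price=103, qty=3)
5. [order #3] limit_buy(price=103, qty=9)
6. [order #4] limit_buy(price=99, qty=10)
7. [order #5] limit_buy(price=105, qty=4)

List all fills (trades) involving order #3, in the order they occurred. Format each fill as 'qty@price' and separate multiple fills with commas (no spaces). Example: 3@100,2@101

After op 1 [order #1] limit_sell(price=99, qty=5): fills=none; bids=[-] asks=[#1:5@99]
After op 2 cancel(order #1): fills=none; bids=[-] asks=[-]
After op 3 cancel(order #1): fills=none; bids=[-] asks=[-]
After op 4 [order #2] limit_sell(price=103, qty=3): fills=none; bids=[-] asks=[#2:3@103]
After op 5 [order #3] limit_buy(price=103, qty=9): fills=#3x#2:3@103; bids=[#3:6@103] asks=[-]
After op 6 [order #4] limit_buy(price=99, qty=10): fills=none; bids=[#3:6@103 #4:10@99] asks=[-]
After op 7 [order #5] limit_buy(price=105, qty=4): fills=none; bids=[#5:4@105 #3:6@103 #4:10@99] asks=[-]

Answer: 3@103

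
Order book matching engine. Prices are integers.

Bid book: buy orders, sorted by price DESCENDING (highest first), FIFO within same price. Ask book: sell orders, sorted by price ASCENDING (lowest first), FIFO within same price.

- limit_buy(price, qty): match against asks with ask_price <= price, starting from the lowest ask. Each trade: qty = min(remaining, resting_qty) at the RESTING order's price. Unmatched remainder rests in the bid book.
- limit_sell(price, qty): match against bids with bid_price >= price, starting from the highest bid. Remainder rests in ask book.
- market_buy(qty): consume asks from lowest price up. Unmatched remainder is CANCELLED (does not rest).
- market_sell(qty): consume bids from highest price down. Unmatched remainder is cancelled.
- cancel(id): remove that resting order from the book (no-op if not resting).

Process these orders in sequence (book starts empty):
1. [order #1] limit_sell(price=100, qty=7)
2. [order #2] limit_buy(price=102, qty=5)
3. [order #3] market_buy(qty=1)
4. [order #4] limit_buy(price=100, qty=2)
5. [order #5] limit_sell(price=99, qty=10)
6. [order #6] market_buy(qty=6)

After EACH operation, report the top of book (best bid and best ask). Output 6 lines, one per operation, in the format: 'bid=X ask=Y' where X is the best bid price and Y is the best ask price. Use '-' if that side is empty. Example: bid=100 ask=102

Answer: bid=- ask=100
bid=- ask=100
bid=- ask=100
bid=100 ask=-
bid=- ask=99
bid=- ask=99

Derivation:
After op 1 [order #1] limit_sell(price=100, qty=7): fills=none; bids=[-] asks=[#1:7@100]
After op 2 [order #2] limit_buy(price=102, qty=5): fills=#2x#1:5@100; bids=[-] asks=[#1:2@100]
After op 3 [order #3] market_buy(qty=1): fills=#3x#1:1@100; bids=[-] asks=[#1:1@100]
After op 4 [order #4] limit_buy(price=100, qty=2): fills=#4x#1:1@100; bids=[#4:1@100] asks=[-]
After op 5 [order #5] limit_sell(price=99, qty=10): fills=#4x#5:1@100; bids=[-] asks=[#5:9@99]
After op 6 [order #6] market_buy(qty=6): fills=#6x#5:6@99; bids=[-] asks=[#5:3@99]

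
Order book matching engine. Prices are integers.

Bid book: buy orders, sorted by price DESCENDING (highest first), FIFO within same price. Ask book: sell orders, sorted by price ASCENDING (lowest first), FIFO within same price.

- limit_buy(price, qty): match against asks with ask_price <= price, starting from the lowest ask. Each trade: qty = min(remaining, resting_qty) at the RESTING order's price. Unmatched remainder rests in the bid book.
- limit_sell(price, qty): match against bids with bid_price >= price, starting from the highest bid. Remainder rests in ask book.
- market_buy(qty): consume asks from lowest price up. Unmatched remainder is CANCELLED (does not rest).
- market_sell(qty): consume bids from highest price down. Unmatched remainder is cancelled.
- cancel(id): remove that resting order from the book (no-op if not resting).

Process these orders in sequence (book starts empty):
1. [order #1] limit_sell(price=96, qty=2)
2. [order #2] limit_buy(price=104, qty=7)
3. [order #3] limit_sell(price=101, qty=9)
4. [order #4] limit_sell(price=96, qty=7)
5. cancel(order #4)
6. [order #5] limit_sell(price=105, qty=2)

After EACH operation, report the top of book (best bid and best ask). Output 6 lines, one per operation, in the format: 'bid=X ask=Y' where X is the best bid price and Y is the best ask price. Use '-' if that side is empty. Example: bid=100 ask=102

After op 1 [order #1] limit_sell(price=96, qty=2): fills=none; bids=[-] asks=[#1:2@96]
After op 2 [order #2] limit_buy(price=104, qty=7): fills=#2x#1:2@96; bids=[#2:5@104] asks=[-]
After op 3 [order #3] limit_sell(price=101, qty=9): fills=#2x#3:5@104; bids=[-] asks=[#3:4@101]
After op 4 [order #4] limit_sell(price=96, qty=7): fills=none; bids=[-] asks=[#4:7@96 #3:4@101]
After op 5 cancel(order #4): fills=none; bids=[-] asks=[#3:4@101]
After op 6 [order #5] limit_sell(price=105, qty=2): fills=none; bids=[-] asks=[#3:4@101 #5:2@105]

Answer: bid=- ask=96
bid=104 ask=-
bid=- ask=101
bid=- ask=96
bid=- ask=101
bid=- ask=101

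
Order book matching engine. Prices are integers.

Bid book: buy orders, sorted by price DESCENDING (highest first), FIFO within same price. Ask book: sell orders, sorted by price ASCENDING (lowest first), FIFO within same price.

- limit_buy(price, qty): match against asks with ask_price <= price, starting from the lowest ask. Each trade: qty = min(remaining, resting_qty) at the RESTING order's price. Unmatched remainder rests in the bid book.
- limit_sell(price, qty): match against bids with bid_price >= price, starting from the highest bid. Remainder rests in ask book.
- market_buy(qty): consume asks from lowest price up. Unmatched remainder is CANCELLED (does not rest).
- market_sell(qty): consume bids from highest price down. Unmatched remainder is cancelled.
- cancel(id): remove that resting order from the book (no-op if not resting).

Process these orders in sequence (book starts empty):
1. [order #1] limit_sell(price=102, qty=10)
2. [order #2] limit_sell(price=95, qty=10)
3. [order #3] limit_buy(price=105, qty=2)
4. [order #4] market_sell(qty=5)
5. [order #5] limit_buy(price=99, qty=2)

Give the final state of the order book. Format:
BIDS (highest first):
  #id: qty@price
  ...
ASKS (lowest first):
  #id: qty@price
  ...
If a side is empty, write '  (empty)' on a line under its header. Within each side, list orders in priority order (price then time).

After op 1 [order #1] limit_sell(price=102, qty=10): fills=none; bids=[-] asks=[#1:10@102]
After op 2 [order #2] limit_sell(price=95, qty=10): fills=none; bids=[-] asks=[#2:10@95 #1:10@102]
After op 3 [order #3] limit_buy(price=105, qty=2): fills=#3x#2:2@95; bids=[-] asks=[#2:8@95 #1:10@102]
After op 4 [order #4] market_sell(qty=5): fills=none; bids=[-] asks=[#2:8@95 #1:10@102]
After op 5 [order #5] limit_buy(price=99, qty=2): fills=#5x#2:2@95; bids=[-] asks=[#2:6@95 #1:10@102]

Answer: BIDS (highest first):
  (empty)
ASKS (lowest first):
  #2: 6@95
  #1: 10@102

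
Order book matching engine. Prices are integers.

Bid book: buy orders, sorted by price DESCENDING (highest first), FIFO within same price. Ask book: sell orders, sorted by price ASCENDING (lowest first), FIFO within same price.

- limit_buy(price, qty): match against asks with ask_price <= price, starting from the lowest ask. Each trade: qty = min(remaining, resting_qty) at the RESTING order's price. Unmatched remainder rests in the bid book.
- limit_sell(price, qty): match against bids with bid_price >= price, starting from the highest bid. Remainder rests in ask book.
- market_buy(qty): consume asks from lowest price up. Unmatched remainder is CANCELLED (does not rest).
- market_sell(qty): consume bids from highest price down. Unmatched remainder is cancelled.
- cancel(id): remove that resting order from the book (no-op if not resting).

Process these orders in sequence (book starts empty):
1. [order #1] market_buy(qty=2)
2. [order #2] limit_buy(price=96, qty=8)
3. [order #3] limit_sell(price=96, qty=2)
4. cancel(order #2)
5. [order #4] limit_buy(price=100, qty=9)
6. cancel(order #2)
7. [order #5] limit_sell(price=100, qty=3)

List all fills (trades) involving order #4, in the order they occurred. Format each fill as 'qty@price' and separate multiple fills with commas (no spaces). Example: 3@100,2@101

Answer: 3@100

Derivation:
After op 1 [order #1] market_buy(qty=2): fills=none; bids=[-] asks=[-]
After op 2 [order #2] limit_buy(price=96, qty=8): fills=none; bids=[#2:8@96] asks=[-]
After op 3 [order #3] limit_sell(price=96, qty=2): fills=#2x#3:2@96; bids=[#2:6@96] asks=[-]
After op 4 cancel(order #2): fills=none; bids=[-] asks=[-]
After op 5 [order #4] limit_buy(price=100, qty=9): fills=none; bids=[#4:9@100] asks=[-]
After op 6 cancel(order #2): fills=none; bids=[#4:9@100] asks=[-]
After op 7 [order #5] limit_sell(price=100, qty=3): fills=#4x#5:3@100; bids=[#4:6@100] asks=[-]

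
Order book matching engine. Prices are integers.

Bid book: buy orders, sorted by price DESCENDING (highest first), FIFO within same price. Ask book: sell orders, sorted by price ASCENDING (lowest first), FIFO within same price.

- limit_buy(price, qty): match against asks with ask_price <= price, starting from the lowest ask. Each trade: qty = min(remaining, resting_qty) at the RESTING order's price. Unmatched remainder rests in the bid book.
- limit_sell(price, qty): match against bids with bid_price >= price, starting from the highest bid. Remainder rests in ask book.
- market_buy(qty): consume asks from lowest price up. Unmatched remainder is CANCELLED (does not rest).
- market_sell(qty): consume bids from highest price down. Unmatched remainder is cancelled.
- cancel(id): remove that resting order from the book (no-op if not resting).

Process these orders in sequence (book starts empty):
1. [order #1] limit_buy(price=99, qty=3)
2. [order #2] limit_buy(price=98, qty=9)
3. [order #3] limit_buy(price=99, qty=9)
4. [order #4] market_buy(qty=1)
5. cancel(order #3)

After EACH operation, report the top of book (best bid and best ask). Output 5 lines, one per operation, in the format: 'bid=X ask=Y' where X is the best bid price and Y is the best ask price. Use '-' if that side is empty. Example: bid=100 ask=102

Answer: bid=99 ask=-
bid=99 ask=-
bid=99 ask=-
bid=99 ask=-
bid=99 ask=-

Derivation:
After op 1 [order #1] limit_buy(price=99, qty=3): fills=none; bids=[#1:3@99] asks=[-]
After op 2 [order #2] limit_buy(price=98, qty=9): fills=none; bids=[#1:3@99 #2:9@98] asks=[-]
After op 3 [order #3] limit_buy(price=99, qty=9): fills=none; bids=[#1:3@99 #3:9@99 #2:9@98] asks=[-]
After op 4 [order #4] market_buy(qty=1): fills=none; bids=[#1:3@99 #3:9@99 #2:9@98] asks=[-]
After op 5 cancel(order #3): fills=none; bids=[#1:3@99 #2:9@98] asks=[-]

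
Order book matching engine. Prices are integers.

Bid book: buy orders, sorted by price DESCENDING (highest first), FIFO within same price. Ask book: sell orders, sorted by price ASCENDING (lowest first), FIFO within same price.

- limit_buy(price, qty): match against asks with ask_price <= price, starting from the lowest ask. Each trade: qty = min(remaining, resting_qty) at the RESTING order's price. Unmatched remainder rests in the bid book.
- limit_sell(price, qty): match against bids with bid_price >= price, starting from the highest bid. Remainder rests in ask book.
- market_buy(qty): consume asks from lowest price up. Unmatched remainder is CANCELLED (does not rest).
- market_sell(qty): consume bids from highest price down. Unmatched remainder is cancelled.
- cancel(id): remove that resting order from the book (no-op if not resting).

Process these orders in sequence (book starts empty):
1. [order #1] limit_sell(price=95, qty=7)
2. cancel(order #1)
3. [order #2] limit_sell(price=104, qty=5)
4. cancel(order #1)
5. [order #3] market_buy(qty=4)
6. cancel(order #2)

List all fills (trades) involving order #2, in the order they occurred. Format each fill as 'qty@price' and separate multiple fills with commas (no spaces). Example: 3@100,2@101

Answer: 4@104

Derivation:
After op 1 [order #1] limit_sell(price=95, qty=7): fills=none; bids=[-] asks=[#1:7@95]
After op 2 cancel(order #1): fills=none; bids=[-] asks=[-]
After op 3 [order #2] limit_sell(price=104, qty=5): fills=none; bids=[-] asks=[#2:5@104]
After op 4 cancel(order #1): fills=none; bids=[-] asks=[#2:5@104]
After op 5 [order #3] market_buy(qty=4): fills=#3x#2:4@104; bids=[-] asks=[#2:1@104]
After op 6 cancel(order #2): fills=none; bids=[-] asks=[-]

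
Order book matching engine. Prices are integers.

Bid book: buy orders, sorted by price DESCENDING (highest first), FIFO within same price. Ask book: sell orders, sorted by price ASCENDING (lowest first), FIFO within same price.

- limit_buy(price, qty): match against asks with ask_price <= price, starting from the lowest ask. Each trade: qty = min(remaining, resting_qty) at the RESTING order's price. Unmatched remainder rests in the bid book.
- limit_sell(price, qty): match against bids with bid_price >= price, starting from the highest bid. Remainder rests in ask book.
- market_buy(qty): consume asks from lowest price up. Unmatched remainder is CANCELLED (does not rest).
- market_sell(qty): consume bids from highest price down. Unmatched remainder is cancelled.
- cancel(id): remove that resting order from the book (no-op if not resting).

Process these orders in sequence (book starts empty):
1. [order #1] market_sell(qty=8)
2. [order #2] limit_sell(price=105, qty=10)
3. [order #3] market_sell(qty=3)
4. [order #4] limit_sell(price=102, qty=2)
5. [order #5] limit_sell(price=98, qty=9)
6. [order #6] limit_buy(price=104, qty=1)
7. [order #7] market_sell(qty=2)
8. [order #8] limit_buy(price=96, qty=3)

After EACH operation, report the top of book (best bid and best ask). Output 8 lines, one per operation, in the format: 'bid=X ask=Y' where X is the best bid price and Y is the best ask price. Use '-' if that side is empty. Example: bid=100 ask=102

After op 1 [order #1] market_sell(qty=8): fills=none; bids=[-] asks=[-]
After op 2 [order #2] limit_sell(price=105, qty=10): fills=none; bids=[-] asks=[#2:10@105]
After op 3 [order #3] market_sell(qty=3): fills=none; bids=[-] asks=[#2:10@105]
After op 4 [order #4] limit_sell(price=102, qty=2): fills=none; bids=[-] asks=[#4:2@102 #2:10@105]
After op 5 [order #5] limit_sell(price=98, qty=9): fills=none; bids=[-] asks=[#5:9@98 #4:2@102 #2:10@105]
After op 6 [order #6] limit_buy(price=104, qty=1): fills=#6x#5:1@98; bids=[-] asks=[#5:8@98 #4:2@102 #2:10@105]
After op 7 [order #7] market_sell(qty=2): fills=none; bids=[-] asks=[#5:8@98 #4:2@102 #2:10@105]
After op 8 [order #8] limit_buy(price=96, qty=3): fills=none; bids=[#8:3@96] asks=[#5:8@98 #4:2@102 #2:10@105]

Answer: bid=- ask=-
bid=- ask=105
bid=- ask=105
bid=- ask=102
bid=- ask=98
bid=- ask=98
bid=- ask=98
bid=96 ask=98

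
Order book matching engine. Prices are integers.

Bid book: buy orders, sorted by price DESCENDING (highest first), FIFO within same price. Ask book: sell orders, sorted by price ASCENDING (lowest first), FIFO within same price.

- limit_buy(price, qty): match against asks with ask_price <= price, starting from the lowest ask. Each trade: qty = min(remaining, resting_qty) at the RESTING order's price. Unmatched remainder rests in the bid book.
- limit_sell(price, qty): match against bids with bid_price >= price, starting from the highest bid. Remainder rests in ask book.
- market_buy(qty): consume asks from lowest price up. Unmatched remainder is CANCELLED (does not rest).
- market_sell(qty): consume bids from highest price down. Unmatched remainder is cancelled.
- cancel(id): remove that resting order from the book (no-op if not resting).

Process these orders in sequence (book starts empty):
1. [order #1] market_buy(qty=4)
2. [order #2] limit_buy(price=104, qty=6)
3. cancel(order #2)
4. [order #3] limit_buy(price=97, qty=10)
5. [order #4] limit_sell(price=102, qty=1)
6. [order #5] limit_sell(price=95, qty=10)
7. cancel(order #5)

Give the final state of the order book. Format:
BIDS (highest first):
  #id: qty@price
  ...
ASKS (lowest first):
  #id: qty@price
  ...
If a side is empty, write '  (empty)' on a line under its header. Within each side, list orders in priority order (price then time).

Answer: BIDS (highest first):
  (empty)
ASKS (lowest first):
  #4: 1@102

Derivation:
After op 1 [order #1] market_buy(qty=4): fills=none; bids=[-] asks=[-]
After op 2 [order #2] limit_buy(price=104, qty=6): fills=none; bids=[#2:6@104] asks=[-]
After op 3 cancel(order #2): fills=none; bids=[-] asks=[-]
After op 4 [order #3] limit_buy(price=97, qty=10): fills=none; bids=[#3:10@97] asks=[-]
After op 5 [order #4] limit_sell(price=102, qty=1): fills=none; bids=[#3:10@97] asks=[#4:1@102]
After op 6 [order #5] limit_sell(price=95, qty=10): fills=#3x#5:10@97; bids=[-] asks=[#4:1@102]
After op 7 cancel(order #5): fills=none; bids=[-] asks=[#4:1@102]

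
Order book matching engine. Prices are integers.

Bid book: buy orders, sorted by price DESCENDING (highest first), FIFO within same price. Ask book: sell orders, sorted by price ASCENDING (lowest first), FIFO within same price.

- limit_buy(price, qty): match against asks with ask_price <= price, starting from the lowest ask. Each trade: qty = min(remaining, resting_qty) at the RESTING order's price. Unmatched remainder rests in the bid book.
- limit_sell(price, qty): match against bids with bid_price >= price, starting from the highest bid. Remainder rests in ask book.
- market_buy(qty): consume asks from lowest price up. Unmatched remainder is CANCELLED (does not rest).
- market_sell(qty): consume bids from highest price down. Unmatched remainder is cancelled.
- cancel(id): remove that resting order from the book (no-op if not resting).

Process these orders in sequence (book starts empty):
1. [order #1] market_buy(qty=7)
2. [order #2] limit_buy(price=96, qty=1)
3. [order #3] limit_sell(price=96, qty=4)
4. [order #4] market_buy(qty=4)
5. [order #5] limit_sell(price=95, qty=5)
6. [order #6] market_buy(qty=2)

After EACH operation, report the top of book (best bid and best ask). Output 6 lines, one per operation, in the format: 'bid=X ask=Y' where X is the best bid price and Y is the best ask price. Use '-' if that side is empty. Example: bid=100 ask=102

Answer: bid=- ask=-
bid=96 ask=-
bid=- ask=96
bid=- ask=-
bid=- ask=95
bid=- ask=95

Derivation:
After op 1 [order #1] market_buy(qty=7): fills=none; bids=[-] asks=[-]
After op 2 [order #2] limit_buy(price=96, qty=1): fills=none; bids=[#2:1@96] asks=[-]
After op 3 [order #3] limit_sell(price=96, qty=4): fills=#2x#3:1@96; bids=[-] asks=[#3:3@96]
After op 4 [order #4] market_buy(qty=4): fills=#4x#3:3@96; bids=[-] asks=[-]
After op 5 [order #5] limit_sell(price=95, qty=5): fills=none; bids=[-] asks=[#5:5@95]
After op 6 [order #6] market_buy(qty=2): fills=#6x#5:2@95; bids=[-] asks=[#5:3@95]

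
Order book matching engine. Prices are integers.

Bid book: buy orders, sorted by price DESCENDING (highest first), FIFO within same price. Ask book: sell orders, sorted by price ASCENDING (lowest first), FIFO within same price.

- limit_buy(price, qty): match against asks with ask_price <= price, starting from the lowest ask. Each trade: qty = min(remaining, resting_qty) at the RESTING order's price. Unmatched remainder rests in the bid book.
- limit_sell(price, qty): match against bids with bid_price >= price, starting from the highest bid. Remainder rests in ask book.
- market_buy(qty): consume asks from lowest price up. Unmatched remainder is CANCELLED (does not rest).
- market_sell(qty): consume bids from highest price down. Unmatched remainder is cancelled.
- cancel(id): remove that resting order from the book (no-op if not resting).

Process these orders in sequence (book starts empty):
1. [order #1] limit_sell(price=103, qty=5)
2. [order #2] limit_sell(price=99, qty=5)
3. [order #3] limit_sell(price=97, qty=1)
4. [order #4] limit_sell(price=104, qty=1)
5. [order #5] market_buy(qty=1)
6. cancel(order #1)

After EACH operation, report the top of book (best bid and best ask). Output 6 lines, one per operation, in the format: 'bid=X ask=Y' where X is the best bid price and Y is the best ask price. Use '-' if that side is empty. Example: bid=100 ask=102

Answer: bid=- ask=103
bid=- ask=99
bid=- ask=97
bid=- ask=97
bid=- ask=99
bid=- ask=99

Derivation:
After op 1 [order #1] limit_sell(price=103, qty=5): fills=none; bids=[-] asks=[#1:5@103]
After op 2 [order #2] limit_sell(price=99, qty=5): fills=none; bids=[-] asks=[#2:5@99 #1:5@103]
After op 3 [order #3] limit_sell(price=97, qty=1): fills=none; bids=[-] asks=[#3:1@97 #2:5@99 #1:5@103]
After op 4 [order #4] limit_sell(price=104, qty=1): fills=none; bids=[-] asks=[#3:1@97 #2:5@99 #1:5@103 #4:1@104]
After op 5 [order #5] market_buy(qty=1): fills=#5x#3:1@97; bids=[-] asks=[#2:5@99 #1:5@103 #4:1@104]
After op 6 cancel(order #1): fills=none; bids=[-] asks=[#2:5@99 #4:1@104]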